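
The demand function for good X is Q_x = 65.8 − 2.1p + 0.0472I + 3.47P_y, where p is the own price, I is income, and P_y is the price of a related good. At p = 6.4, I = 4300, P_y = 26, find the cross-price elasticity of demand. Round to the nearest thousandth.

Evaluating quantity at (p, I, P_y) gives Q_x = 65.8 − 2.1(6.4) + 0.0472(4300) + 3.47(26) = 65.8 − 13.44 + 202.96 + 90.22 = 345.54.
∂Q_x/∂P_y = +3.47, so E_xy = 3.47·(26/345.54) ≈ 0.261.
E_xy > 0: the goods are substitutes.

0.261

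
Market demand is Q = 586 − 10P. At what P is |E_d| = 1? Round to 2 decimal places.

For linear demand Q = a − bP, E = −bP/(a − bP). |E| = 1 ⇒ bP = a − bP ⇒ P = a/(2b).
P = 586/(2·10) = 29.30.

29.30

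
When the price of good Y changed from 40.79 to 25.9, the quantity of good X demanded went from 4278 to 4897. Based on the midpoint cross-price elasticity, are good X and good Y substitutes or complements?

%ΔQ_x = (4897 − 4278)/[(4278+4897)/2] = 619/4587.5 ≈ 0.1349.
%ΔP_y = (25.9 − 40.79)/[(40.79+25.9)/2] ≈ -0.4465.
E_xy = 0.1349/-0.4465 ≈ -0.302.
E_xy < 0, so the goods are complements.

complements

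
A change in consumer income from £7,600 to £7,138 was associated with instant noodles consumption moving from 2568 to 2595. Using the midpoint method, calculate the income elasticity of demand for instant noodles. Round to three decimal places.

%ΔQ = (2595 − 2568)/[(2568+2595)/2] = 27/2581.5 ≈ 0.0105.
%ΔI = (7,138 − 7,600)/[(7,600+7,138)/2] = -462/7369 ≈ -0.0627.
E_I = %ΔQ/%ΔI ≈ -0.167.
E_I < 0: inferior good.

-0.167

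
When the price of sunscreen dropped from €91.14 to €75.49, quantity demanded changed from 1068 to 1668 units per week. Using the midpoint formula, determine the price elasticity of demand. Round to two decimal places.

%ΔQ = (1668 − 1068)/[(1068 + 1668)/2] = 600/1368 ≈ 0.4386.
%Δp = (75.49 − 91.14)/[(91.14 + 75.49)/2] = -15.65/83.315 ≈ -0.1878.
Arc elasticity E = %ΔQ/%Δp ≈ 0.4386/-0.1878 ≈ -2.33.
|E| > 1: demand is elastic over this range.

-2.33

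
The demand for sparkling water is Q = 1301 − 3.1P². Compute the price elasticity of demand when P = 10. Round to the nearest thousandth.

-0.626

At P = 10, Q = 991.
dQ/dP = −2·3.1·P = −62.
Point elasticity E = (dQ/dP)·(P/Q) = -62 × 10/991 ≈ -0.626.
|E| < 1, so demand is inelastic at this price.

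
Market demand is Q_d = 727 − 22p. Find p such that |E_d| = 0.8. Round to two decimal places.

Set −bp/(a − bp) = −0.8 ⇒ bp = 0.8(a − bp) ⇒ bp(1+0.8) = 0.8·a.
p = 0.8·727/(22·1.8) ≈ 14.69.

14.69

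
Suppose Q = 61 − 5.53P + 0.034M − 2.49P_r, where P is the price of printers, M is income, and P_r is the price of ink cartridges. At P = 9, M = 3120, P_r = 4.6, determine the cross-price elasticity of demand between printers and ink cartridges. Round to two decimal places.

Evaluating quantity at (P, M, P_r) gives Q = 61 − 5.53(9) + 0.034(3120) − 2.49(4.6) = 61 − 49.77 + 106.08 − 11.454 = 105.856.
∂Q/∂P_r = −2.49, so E_xy = -2.49·(4.6/105.856) ≈ -0.11.
E_xy < 0: the goods are complements.

-0.11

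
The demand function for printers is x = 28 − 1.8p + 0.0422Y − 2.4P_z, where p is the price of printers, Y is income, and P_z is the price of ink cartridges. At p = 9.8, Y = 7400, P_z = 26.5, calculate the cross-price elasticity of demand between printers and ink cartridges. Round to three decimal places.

Evaluating quantity at (p, Y, P_z) gives x = 28 − 1.8(9.8) + 0.0422(7400) − 2.4(26.5) = 28 − 17.64 + 312.28 − 63.6 = 259.04.
∂x/∂P_z = −2.4, so E_xy = -2.4·(26.5/259.04) ≈ -0.246.
E_xy < 0: the goods are complements.

-0.246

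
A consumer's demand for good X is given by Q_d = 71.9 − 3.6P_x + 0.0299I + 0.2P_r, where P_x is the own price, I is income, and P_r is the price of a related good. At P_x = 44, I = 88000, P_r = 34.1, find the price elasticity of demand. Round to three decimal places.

First evaluate Q_d: 71.9 − 3.6(44) + 0.0299(88000) + 0.2(34.1) = 71.9 − 158.4 + 2631.2 + 6.82 = 2551.52.
∂Q_d/∂P_x = −3.6, so E_p = (−3.6)·(44/2551.52) ≈ -0.062.
|E_p| < 1: demand is inelastic.

-0.062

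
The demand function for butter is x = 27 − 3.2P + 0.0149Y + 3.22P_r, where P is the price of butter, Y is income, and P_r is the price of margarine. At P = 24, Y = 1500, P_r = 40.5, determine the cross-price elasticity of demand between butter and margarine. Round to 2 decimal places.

First evaluate x: 27 − 3.2(24) + 0.0149(1500) + 3.22(40.5) = 27 − 76.8 + 22.35 + 130.41 = 102.96.
∂x/∂P_r = +3.22, so E_xy = 3.22·(40.5/102.96) ≈ 1.27.
E_xy > 0: the goods are substitutes.

1.27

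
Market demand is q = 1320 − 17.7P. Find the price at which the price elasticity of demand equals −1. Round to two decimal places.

For linear demand q = a − bP, E = −bP/(a − bP). |E| = 1 ⇒ bP = a − bP ⇒ P = a/(2b).
P = 1320/(2·17.7) ≈ 37.29.

37.29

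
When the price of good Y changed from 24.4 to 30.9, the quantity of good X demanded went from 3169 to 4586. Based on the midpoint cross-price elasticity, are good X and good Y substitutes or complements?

%ΔQ_x = (4586 − 3169)/[(3169+4586)/2] = 1417/3877.5 ≈ 0.3654.
%ΔP_y = (30.9 − 24.4)/[(24.4+30.9)/2] ≈ 0.2351.
E_xy = 0.3654/0.2351 ≈ 1.555.
E_xy > 0, so the goods are substitutes.

substitutes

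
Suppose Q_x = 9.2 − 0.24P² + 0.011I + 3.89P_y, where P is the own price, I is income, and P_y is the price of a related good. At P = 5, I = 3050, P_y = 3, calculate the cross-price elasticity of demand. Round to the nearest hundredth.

First evaluate Q_x: 9.2 − 0.24(5)² + 0.011(3050) + 3.89(3) = 9.2 − 6 + 33.55 + 11.67 = 48.42.
∂Q_x/∂P_y = +3.89, so E_xy = 3.89·(3/48.42) ≈ 0.24.
E_xy > 0: the goods are substitutes.

0.24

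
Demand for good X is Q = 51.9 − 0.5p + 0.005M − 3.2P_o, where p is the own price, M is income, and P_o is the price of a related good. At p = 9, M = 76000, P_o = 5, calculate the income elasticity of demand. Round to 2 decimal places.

0.92

At the given point, Q = 51.9 − 0.5(9) + 0.005(76000) − 3.2(5) = 51.9 − 4.5 + 380 − 16 = 411.4.
∂Q/∂M = +0.005, so E_I = 0.005·(76000/411.4) ≈ 0.92.
E_I ∈ (0,1): normal good (necessity).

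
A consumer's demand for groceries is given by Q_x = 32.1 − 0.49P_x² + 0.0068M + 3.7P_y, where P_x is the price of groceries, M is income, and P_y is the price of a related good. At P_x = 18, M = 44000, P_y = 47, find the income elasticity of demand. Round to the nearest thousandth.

At the given point, Q_x = 32.1 − 0.49(18)² + 0.0068(44000) + 3.7(47) = 32.1 − 158.76 + 299.2 + 173.9 = 346.44.
∂Q_x/∂M = +0.0068, so E_I = 0.0068·(44000/346.44) ≈ 0.864.
E_I ∈ (0,1): normal good (necessity).

0.864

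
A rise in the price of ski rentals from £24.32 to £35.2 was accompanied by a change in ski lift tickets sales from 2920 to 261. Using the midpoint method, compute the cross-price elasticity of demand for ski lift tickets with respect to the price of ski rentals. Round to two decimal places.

%ΔQ_x = (261 − 2920)/[(2920+261)/2] = -2659/1590.5 ≈ -1.6718.
%ΔP_y = (35.2 − 24.32)/[(24.32+35.2)/2] ≈ 0.3656.
E_xy = -1.6718/0.3656 ≈ -4.57.
E_xy < 0, so ski lift tickets and ski rentals are complements.

-4.57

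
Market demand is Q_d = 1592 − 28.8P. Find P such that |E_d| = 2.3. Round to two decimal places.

Set −bP/(a − bP) = −2.3 ⇒ bP = 2.3(a − bP) ⇒ bP(1+2.3) = 2.3·a.
P = 2.3·1592/(28.8·3.3) ≈ 38.53.

38.53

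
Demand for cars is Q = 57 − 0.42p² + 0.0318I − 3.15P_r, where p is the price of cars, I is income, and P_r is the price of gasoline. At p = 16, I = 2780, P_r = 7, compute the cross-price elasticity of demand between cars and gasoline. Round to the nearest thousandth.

First evaluate Q: 57 − 0.42(16)² + 0.0318(2780) − 3.15(7) = 57 − 107.52 + 88.404 − 22.05 = 15.834.
∂Q/∂P_r = −3.15, so E_xy = -3.15·(7/15.834) ≈ -1.393.
E_xy < 0: the goods are complements.

-1.393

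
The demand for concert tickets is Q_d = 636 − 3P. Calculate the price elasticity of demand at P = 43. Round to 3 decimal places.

At P = 43, Q_d = 507.
dQ_d/dP = −3.
Point elasticity E = (dQ_d/dP)·(P/Q_d) = -3 × 43/507 ≈ -0.254.
|E| < 1, so demand is inelastic at this price.

-0.254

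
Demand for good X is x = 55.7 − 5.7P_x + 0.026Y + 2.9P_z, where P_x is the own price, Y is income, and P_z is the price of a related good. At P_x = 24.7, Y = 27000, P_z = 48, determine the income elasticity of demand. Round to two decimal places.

0.93

x = 55.7 − 5.7(24.7) + 0.026(27000) + 2.9(48) = 55.7 − 140.79 + 702 + 139.2 = 756.11.
∂x/∂Y = +0.026, so E_I = 0.026·(27000/756.11) ≈ 0.93.
E_I ∈ (0,1): normal good (necessity).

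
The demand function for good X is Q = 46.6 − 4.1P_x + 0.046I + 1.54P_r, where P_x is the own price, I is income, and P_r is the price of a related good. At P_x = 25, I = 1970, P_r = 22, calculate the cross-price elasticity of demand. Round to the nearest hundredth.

Evaluating quantity at (P_x, I, P_r) gives Q = 46.6 − 4.1(25) + 0.046(1970) + 1.54(22) = 46.6 − 102.5 + 90.62 + 33.88 = 68.6.
∂Q/∂P_r = +1.54, so E_xy = 1.54·(22/68.6) ≈ 0.49.
E_xy > 0: the goods are substitutes.

0.49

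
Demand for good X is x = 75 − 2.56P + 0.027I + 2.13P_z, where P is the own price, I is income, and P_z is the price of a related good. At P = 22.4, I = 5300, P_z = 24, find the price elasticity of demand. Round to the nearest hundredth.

Substituting, x = 75 − 2.56(22.4) + 0.027(5300) + 2.13(24) = 75 − 57.344 + 143.1 + 51.12 = 211.876.
∂x/∂P = −2.56, so E_p = (−2.56)·(22.4/211.876) ≈ -0.27.
|E_p| < 1: demand is inelastic.

-0.27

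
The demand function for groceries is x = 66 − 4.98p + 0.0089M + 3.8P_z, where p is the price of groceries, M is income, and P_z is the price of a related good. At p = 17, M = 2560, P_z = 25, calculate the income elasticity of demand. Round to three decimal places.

0.230

Substituting, x = 66 − 4.98(17) + 0.0089(2560) + 3.8(25) = 66 − 84.66 + 22.784 + 95 = 99.124.
∂x/∂M = +0.0089, so E_I = 0.0089·(2560/99.124) ≈ 0.230.
E_I ∈ (0,1): normal good (necessity).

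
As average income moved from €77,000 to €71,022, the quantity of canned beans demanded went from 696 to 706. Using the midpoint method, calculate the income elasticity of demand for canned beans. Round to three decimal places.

-0.177

%ΔQ = (706 − 696)/[(696+706)/2] = 10/701 ≈ 0.0143.
%ΔI = (71,022 − 77,000)/[(77,000+71,022)/2] = -5978/74011 ≈ -0.0808.
E_I = %ΔQ/%ΔI ≈ -0.177.
E_I < 0: inferior good.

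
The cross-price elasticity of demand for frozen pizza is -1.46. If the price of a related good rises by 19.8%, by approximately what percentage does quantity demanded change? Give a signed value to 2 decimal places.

-28.91

%ΔQ ≈ E × %ΔP_y = (-1.46) × (19.8%) ≈ -28.91%.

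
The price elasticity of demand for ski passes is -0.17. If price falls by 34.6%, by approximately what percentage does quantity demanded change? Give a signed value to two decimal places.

%ΔQ ≈ E × %ΔP = (-0.17) × (-34.6%) ≈ 5.88%.

5.88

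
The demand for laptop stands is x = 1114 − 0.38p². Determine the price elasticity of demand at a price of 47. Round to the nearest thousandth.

At p = 47, x = 274.58.
dx/dp = −2·0.38·p = −35.72.
Point elasticity E = (dx/dp)·(p/x) = -35.72 × 47/274.58 ≈ -6.114.
|E| > 1, so demand is elastic at this price.

-6.114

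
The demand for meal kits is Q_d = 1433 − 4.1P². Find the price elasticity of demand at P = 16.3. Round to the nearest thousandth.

-6.339

At P = 16.3, Q_d = 343.671.
dQ_d/dP = −2·4.1·P = −133.66.
Point elasticity E = (dQ_d/dP)·(P/Q_d) = -133.66 × 16.3/343.671 ≈ -6.339.
|E| > 1, so demand is elastic at this price.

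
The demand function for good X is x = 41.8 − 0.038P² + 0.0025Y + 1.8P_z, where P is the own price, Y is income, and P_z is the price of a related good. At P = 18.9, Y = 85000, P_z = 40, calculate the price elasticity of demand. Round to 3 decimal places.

First evaluate x: 41.8 − 0.038(18.9)² + 0.0025(85000) + 1.8(40) = 41.8 − 13.574 + 212.5 + 72 = 312.726.
∂x/∂P = −2·0.038·P = -1.4364, so E_p = -1.4364·(18.9/312.726) ≈ -0.087.
|E_p| < 1: demand is inelastic.

-0.087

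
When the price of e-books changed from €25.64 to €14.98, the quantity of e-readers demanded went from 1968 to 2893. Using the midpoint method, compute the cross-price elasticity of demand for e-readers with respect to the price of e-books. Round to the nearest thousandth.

%ΔQ_x = (2893 − 1968)/[(1968+2893)/2] = 925/2430.5 ≈ 0.3806.
%ΔP_y = (14.98 − 25.64)/[(25.64+14.98)/2] ≈ -0.5249.
E_xy = 0.3806/-0.5249 ≈ -0.725.
E_xy < 0, so e-readers and e-books are complements.

-0.725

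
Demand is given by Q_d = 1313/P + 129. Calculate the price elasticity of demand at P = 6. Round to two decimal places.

At P = 6, Q_d = 347.8333.
dQ_d/dP = −1313/P² = −36.4722.
Point elasticity E = (dQ_d/dP)·(P/Q_d) = -36.4722 × 6/347.8333 ≈ -0.63.
|E| < 1, so demand is inelastic at this price.

-0.63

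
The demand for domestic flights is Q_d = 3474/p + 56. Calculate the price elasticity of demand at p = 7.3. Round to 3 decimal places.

-0.895

At p = 7.3, Q_d = 531.8904.
dQ_d/dp = −3474/p² = −65.1905.
Point elasticity E = (dQ_d/dp)·(p/Q_d) = -65.1905 × 7.3/531.8904 ≈ -0.895.
|E| < 1, so demand is inelastic at this price.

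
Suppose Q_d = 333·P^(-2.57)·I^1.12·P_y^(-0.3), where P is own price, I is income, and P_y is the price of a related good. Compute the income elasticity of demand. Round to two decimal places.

1.12

For a Cobb–Douglas (constant-elasticity) form Q_d = A·I^α·…, the elasticity with respect to I equals the exponent α at every point.
Here the exponent on I is 1.12, so the income elasticity of demand is 1.12.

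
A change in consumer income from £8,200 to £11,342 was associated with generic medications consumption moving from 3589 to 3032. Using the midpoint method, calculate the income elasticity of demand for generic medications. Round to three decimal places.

%ΔQ = (3032 − 3589)/[(3589+3032)/2] = -557/3310.5 ≈ -0.1683.
%ΔI = (11,342 − 8,200)/[(8,200+11,342)/2] = 3142/9771 ≈ 0.3216.
E_I = %ΔQ/%ΔI ≈ -0.523.
E_I < 0: inferior good.

-0.523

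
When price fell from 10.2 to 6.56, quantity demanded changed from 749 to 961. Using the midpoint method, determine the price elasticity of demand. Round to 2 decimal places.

%Δq = (961 − 749)/[(749 + 961)/2] = 212/855 ≈ 0.2480.
%Δp = (6.56 − 10.2)/[(10.2 + 6.56)/2] = -3.64/8.38 ≈ -0.4344.
Arc elasticity E = %Δq/%Δp ≈ 0.2480/-0.4344 ≈ -0.57.
|E| < 1: demand is inelastic over this range.

-0.57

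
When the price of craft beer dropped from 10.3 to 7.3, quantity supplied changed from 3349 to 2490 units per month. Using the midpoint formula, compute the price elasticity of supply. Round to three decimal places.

0.863

%Δq = (2490 − 3349)/[(3349 + 2490)/2] = -859/2919.5 ≈ -0.2942.
%Δp = (7.3 − 10.3)/[(10.3 + 7.3)/2] = -3/8.8 ≈ -0.3409.
Arc elasticity E = %Δq/%Δp ≈ -0.2942/-0.3409 ≈ 0.863.
|E| < 1: supply is inelastic over this range.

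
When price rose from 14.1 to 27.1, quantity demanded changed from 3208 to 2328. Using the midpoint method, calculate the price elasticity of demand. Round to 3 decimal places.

-0.504

%Δq = (2328 − 3208)/[(3208 + 2328)/2] = -880/2768 ≈ -0.3179.
%Δp = (27.1 − 14.1)/[(14.1 + 27.1)/2] = 13/20.6 ≈ 0.6311.
Arc elasticity E = %Δq/%Δp ≈ -0.3179/0.6311 ≈ -0.504.
|E| < 1: demand is inelastic over this range.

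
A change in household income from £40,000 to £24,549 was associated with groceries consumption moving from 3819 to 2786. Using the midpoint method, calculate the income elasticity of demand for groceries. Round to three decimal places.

0.653

%ΔQ = (2786 − 3819)/[(3819+2786)/2] = -1033/3302.5 ≈ -0.3128.
%ΔY = (24,549 − 40,000)/[(40,000+24,549)/2] = -15451/32274.5 ≈ -0.4787.
E_I = %ΔQ/%ΔY ≈ 0.653.
E_I ∈ (0,1): normal good (necessity).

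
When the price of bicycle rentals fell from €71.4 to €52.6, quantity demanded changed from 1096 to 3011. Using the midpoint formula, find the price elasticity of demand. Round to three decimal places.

-3.075

%ΔQ = (3011 − 1096)/[(1096 + 3011)/2] = 1915/2053.5 ≈ 0.9326.
%ΔP = (52.6 − 71.4)/[(71.4 + 52.6)/2] = -18.8/62 ≈ -0.3032.
Arc elasticity E = %ΔQ/%ΔP ≈ 0.9326/-0.3032 ≈ -3.075.
|E| > 1: demand is elastic over this range.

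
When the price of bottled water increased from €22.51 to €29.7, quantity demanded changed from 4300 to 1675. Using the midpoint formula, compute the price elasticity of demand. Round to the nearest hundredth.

-3.19

%ΔQ = (1675 − 4300)/[(4300 + 1675)/2] = -2625/2987.5 ≈ -0.8787.
%ΔP = (29.7 − 22.51)/[(22.51 + 29.7)/2] = 7.19/26.105 ≈ 0.2754.
Arc elasticity E = %ΔQ/%ΔP ≈ -0.8787/0.2754 ≈ -3.19.
|E| > 1: demand is elastic over this range.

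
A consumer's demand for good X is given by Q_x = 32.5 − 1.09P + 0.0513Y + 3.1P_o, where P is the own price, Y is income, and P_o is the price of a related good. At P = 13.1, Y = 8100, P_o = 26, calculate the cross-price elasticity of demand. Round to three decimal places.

0.157

Substituting, Q_x = 32.5 − 1.09(13.1) + 0.0513(8100) + 3.1(26) = 32.5 − 14.279 + 415.53 + 80.6 = 514.351.
∂Q_x/∂P_o = +3.1, so E_xy = 3.1·(26/514.351) ≈ 0.157.
E_xy > 0: the goods are substitutes.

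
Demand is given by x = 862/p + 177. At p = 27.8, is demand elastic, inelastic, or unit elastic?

inelastic

At p = 27.8, x = 208.0072.
dx/dp = −862/p² = −1.1154.
Point elasticity E = (dx/dp)·(p/x) = -1.1154 × 27.8/208.0072 ≈ -0.149.
|E| ≈ 0.149 < 1, so demand is inelastic.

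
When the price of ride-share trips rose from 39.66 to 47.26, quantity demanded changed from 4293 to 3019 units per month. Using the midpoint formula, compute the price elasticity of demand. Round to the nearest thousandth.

-1.993

%Δq = (3019 − 4293)/[(4293 + 3019)/2] = -1274/3656 ≈ -0.3485.
%Δp = (47.26 − 39.66)/[(39.66 + 47.26)/2] = 7.6/43.46 ≈ 0.1749.
Arc elasticity E = %Δq/%Δp ≈ -0.3485/0.1749 ≈ -1.993.
|E| > 1: demand is elastic over this range.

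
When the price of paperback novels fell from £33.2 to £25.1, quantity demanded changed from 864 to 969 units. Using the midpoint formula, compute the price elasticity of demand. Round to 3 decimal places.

%Δq = (969 − 864)/[(864 + 969)/2] = 105/916.5 ≈ 0.1146.
%Δp = (25.1 − 33.2)/[(33.2 + 25.1)/2] = -8.1/29.15 ≈ -0.2779.
Arc elasticity E = %Δq/%Δp ≈ 0.1146/-0.2779 ≈ -0.412.
|E| < 1: demand is inelastic over this range.

-0.412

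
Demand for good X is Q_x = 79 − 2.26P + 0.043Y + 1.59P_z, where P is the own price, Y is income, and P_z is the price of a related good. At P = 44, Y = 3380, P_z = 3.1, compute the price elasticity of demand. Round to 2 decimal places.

At the given point, Q_x = 79 − 2.26(44) + 0.043(3380) + 1.59(3.1) = 79 − 99.44 + 145.34 + 4.929 = 129.829.
∂Q_x/∂P = −2.26, so E_p = (−2.26)·(44/129.829) ≈ -0.77.
|E_p| < 1: demand is inelastic.

-0.77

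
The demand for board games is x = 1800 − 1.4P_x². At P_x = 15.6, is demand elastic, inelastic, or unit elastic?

At P_x = 15.6, x = 1459.296.
dx/dP_x = −2·1.4·P_x = −43.68.
Point elasticity E = (dx/dP_x)·(P_x/x) = -43.68 × 15.6/1459.296 ≈ -0.467.
|E| ≈ 0.467 < 1, so demand is inelastic.

inelastic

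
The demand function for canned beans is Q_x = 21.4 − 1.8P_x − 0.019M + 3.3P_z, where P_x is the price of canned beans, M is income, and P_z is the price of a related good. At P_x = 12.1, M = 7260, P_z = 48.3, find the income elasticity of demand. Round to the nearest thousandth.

-6.547

Substituting, Q_x = 21.4 − 1.8(12.1) − 0.019(7260) + 3.3(48.3) = 21.4 − 21.78 − 137.94 + 159.39 = 21.07.
∂Q_x/∂M = −0.019, so E_I = -0.019·(7260/21.07) ≈ -6.547.
E_I < 0: inferior good.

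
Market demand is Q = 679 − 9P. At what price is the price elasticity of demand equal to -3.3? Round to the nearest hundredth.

Set −bP/(a − bP) = −3.3 ⇒ bP = 3.3(a − bP) ⇒ bP(1+3.3) = 3.3·a.
P = 3.3·679/(9·4.3) ≈ 57.90.

57.90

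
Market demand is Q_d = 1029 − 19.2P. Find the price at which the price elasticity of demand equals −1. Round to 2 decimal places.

For linear demand Q_d = a − bP, E = −bP/(a − bP). |E| = 1 ⇒ bP = a − bP ⇒ P = a/(2b).
P = 1029/(2·19.2) ≈ 26.80.

26.80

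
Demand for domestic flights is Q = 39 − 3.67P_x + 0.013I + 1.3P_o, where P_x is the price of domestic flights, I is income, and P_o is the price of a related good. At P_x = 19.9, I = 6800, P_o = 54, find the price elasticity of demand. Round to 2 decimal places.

-0.59

Q = 39 − 3.67(19.9) + 0.013(6800) + 1.3(54) = 39 − 73.033 + 88.4 + 70.2 = 124.567.
∂Q/∂P_x = −3.67, so E_p = (−3.67)·(19.9/124.567) ≈ -0.59.
|E_p| < 1: demand is inelastic.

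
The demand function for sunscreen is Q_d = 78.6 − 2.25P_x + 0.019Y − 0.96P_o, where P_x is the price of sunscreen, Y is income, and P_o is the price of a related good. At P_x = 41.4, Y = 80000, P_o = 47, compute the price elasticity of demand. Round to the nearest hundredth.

-0.06

Evaluating quantity at (P_x, Y, P_o) gives Q_d = 78.6 − 2.25(41.4) + 0.019(80000) − 0.96(47) = 78.6 − 93.15 + 1520 − 45.12 = 1460.33.
∂Q_d/∂P_x = −2.25, so E_p = (−2.25)·(41.4/1460.33) ≈ -0.06.
|E_p| < 1: demand is inelastic.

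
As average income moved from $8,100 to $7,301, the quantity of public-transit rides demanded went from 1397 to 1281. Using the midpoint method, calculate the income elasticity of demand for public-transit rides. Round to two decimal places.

0.83

%ΔQ = (1281 − 1397)/[(1397+1281)/2] = -116/1339 ≈ -0.0866.
%ΔM = (7,301 − 8,100)/[(8,100+7,301)/2] = -799/7700.5 ≈ -0.1038.
E_I = %ΔQ/%ΔM ≈ 0.83.
E_I ∈ (0,1): normal good (necessity).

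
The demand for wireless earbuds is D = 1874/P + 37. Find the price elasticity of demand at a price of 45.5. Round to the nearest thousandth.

At P = 45.5, D = 78.1868.
dD/dP = −1874/P² = −0.9052.
Point elasticity E = (dD/dP)·(P/D) = -0.9052 × 45.5/78.1868 ≈ -0.527.
|E| < 1, so demand is inelastic at this price.

-0.527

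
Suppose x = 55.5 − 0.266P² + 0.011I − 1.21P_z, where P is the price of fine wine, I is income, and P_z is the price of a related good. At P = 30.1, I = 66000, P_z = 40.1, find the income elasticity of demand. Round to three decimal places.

x = 55.5 − 0.266(30.1)² + 0.011(66000) − 1.21(40.1) = 55.5 − 240.9987 + 726 − 48.521 = 491.9803.
∂x/∂I = +0.011, so E_I = 0.011·(66000/491.9803) ≈ 1.476.
E_I > 1: normal good (luxury).

1.476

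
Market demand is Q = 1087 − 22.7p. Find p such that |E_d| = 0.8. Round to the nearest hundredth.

21.28

Set −bp/(a − bp) = −0.8 ⇒ bp = 0.8(a − bp) ⇒ bp(1+0.8) = 0.8·a.
p = 0.8·1087/(22.7·1.8) ≈ 21.28.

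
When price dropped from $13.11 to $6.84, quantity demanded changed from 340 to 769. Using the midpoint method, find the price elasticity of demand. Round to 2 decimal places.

%ΔQ = (769 − 340)/[(340 + 769)/2] = 429/554.5 ≈ 0.7737.
%Δp = (6.84 − 13.11)/[(13.11 + 6.84)/2] = -6.27/9.975 ≈ -0.6286.
Arc elasticity E = %ΔQ/%Δp ≈ 0.7737/-0.6286 ≈ -1.23.
|E| > 1: demand is elastic over this range.

-1.23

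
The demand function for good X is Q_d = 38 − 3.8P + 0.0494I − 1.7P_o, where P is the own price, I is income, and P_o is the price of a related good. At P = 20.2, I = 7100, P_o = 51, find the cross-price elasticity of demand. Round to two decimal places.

-0.38

Q_d = 38 − 3.8(20.2) + 0.0494(7100) − 1.7(51) = 38 − 76.76 + 350.74 − 86.7 = 225.28.
∂Q_d/∂P_o = −1.7, so E_xy = -1.7·(51/225.28) ≈ -0.38.
E_xy < 0: the goods are complements.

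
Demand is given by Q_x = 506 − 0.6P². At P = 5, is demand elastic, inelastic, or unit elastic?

inelastic

At P = 5, Q_x = 491.
dQ_x/dP = −2·0.6·P = −6.
Point elasticity E = (dQ_x/dP)·(P/Q_x) = -6 × 5/491 ≈ -0.061.
|E| ≈ 0.061 < 1, so demand is inelastic.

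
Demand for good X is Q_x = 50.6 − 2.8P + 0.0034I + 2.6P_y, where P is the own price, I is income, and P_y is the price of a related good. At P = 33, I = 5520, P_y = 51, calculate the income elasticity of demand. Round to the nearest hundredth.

0.17

First evaluate Q_x: 50.6 − 2.8(33) + 0.0034(5520) + 2.6(51) = 50.6 − 92.4 + 18.768 + 132.6 = 109.568.
∂Q_x/∂I = +0.0034, so E_I = 0.0034·(5520/109.568) ≈ 0.17.
E_I ∈ (0,1): normal good (necessity).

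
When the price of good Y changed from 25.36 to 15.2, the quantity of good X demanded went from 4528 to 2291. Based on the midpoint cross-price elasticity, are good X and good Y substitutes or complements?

substitutes

%ΔQ_x = (2291 − 4528)/[(4528+2291)/2] = -2237/3409.5 ≈ -0.6561.
%ΔP_y = (15.2 − 25.36)/[(25.36+15.2)/2] ≈ -0.5010.
E_xy = -0.6561/-0.5010 ≈ 1.310.
E_xy > 0, so the goods are substitutes.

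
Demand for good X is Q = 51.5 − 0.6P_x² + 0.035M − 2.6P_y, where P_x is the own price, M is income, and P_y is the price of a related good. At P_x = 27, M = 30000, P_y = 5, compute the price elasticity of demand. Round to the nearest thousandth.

-1.344

First evaluate Q: 51.5 − 0.6(27)² + 0.035(30000) − 2.6(5) = 51.5 − 437.4 + 1050 − 13 = 651.1.
∂Q/∂P_x = −2·0.6·P_x = -32.4, so E_p = -32.4·(27/651.1) ≈ -1.344.
|E_p| > 1: demand is elastic.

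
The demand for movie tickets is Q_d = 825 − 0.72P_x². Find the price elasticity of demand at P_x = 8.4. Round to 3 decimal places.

At P_x = 8.4, Q_d = 774.1968.
dQ_d/dP_x = −2·0.72·P_x = −12.096.
Point elasticity E = (dQ_d/dP_x)·(P_x/Q_d) = -12.096 × 8.4/774.1968 ≈ -0.131.
|E| < 1, so demand is inelastic at this price.

-0.131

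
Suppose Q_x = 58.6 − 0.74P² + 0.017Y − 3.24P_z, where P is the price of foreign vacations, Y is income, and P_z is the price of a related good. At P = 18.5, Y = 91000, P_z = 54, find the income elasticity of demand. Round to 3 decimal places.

At the given point, Q_x = 58.6 − 0.74(18.5)² + 0.017(91000) − 3.24(54) = 58.6 − 253.265 + 1547 − 174.96 = 1177.375.
∂Q_x/∂Y = +0.017, so E_I = 0.017·(91000/1177.375) ≈ 1.314.
E_I > 1: normal good (luxury).

1.314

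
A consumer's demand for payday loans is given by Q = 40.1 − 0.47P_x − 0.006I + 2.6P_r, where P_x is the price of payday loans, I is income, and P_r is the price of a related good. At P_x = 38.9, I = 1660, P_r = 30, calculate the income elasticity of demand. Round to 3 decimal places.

-0.111

Q = 40.1 − 0.47(38.9) − 0.006(1660) + 2.6(30) = 40.1 − 18.283 − 9.96 + 78 = 89.857.
∂Q/∂I = −0.006, so E_I = -0.006·(1660/89.857) ≈ -0.111.
E_I < 0: inferior good.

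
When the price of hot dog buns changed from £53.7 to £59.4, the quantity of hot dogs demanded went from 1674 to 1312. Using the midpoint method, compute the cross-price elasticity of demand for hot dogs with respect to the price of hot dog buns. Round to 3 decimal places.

%ΔQ_x = (1312 − 1674)/[(1674+1312)/2] = -362/1493 ≈ -0.2425.
%ΔP_y = (59.4 − 53.7)/[(53.7+59.4)/2] ≈ 0.1008.
E_xy = -0.2425/0.1008 ≈ -2.406.
E_xy < 0, so hot dogs and hot dog buns are complements.

-2.406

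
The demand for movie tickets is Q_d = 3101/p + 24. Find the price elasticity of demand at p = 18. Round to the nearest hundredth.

At p = 18, Q_d = 196.2778.
dQ_d/dp = −3101/p² = −9.571.
Point elasticity E = (dQ_d/dp)·(p/Q_d) = -9.571 × 18/196.2778 ≈ -0.88.
|E| < 1, so demand is inelastic at this price.

-0.88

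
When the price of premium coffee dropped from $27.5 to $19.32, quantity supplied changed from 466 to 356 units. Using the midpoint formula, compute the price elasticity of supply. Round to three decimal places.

0.766

%Δq = (356 − 466)/[(466 + 356)/2] = -110/411 ≈ -0.2676.
%ΔP = (19.32 − 27.5)/[(27.5 + 19.32)/2] = -8.18/23.41 ≈ -0.3494.
Arc elasticity E = %Δq/%ΔP ≈ -0.2676/-0.3494 ≈ 0.766.
|E| < 1: supply is inelastic over this range.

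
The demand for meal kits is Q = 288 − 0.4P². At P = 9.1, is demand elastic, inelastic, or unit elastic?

At P = 9.1, Q = 254.876.
dQ/dP = −2·0.4·P = −7.28.
Point elasticity E = (dQ/dP)·(P/Q) = -7.28 × 9.1/254.876 ≈ -0.260.
|E| ≈ 0.260 < 1, so demand is inelastic.

inelastic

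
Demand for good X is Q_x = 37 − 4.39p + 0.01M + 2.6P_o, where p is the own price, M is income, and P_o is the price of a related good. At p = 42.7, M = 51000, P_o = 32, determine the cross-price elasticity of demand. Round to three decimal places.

0.188

Q_x = 37 − 4.39(42.7) + 0.01(51000) + 2.6(32) = 37 − 187.453 + 510 + 83.2 = 442.747.
∂Q_x/∂P_o = +2.6, so E_xy = 2.6·(32/442.747) ≈ 0.188.
E_xy > 0: the goods are substitutes.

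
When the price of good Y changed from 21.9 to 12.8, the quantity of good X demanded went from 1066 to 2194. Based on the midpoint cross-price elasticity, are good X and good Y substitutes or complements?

complements

%ΔQ_x = (2194 − 1066)/[(1066+2194)/2] = 1128/1630 ≈ 0.6920.
%ΔP_y = (12.8 − 21.9)/[(21.9+12.8)/2] ≈ -0.5245.
E_xy = 0.6920/-0.5245 ≈ -1.319.
E_xy < 0, so the goods are complements.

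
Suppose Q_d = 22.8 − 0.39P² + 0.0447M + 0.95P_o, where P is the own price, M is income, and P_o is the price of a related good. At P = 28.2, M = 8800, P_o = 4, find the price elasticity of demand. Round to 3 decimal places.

-5.648

At the given point, Q_d = 22.8 − 0.39(28.2)² + 0.0447(8800) + 0.95(4) = 22.8 − 310.1436 + 393.36 + 3.8 = 109.8164.
∂Q_d/∂P = −2·0.39·P = -21.996, so E_p = -21.996·(28.2/109.8164) ≈ -5.648.
|E_p| > 1: demand is elastic.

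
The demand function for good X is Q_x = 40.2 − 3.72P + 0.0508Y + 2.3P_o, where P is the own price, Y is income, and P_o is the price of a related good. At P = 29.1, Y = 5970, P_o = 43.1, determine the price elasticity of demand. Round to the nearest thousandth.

-0.324

At the given point, Q_x = 40.2 − 3.72(29.1) + 0.0508(5970) + 2.3(43.1) = 40.2 − 108.252 + 303.276 + 99.13 = 334.354.
∂Q_x/∂P = −3.72, so E_p = (−3.72)·(29.1/334.354) ≈ -0.324.
|E_p| < 1: demand is inelastic.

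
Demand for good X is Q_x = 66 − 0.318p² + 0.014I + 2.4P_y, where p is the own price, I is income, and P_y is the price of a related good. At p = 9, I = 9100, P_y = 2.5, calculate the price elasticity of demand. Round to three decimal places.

-0.297

Evaluating quantity at (p, I, P_y) gives Q_x = 66 − 0.318(9)² + 0.014(9100) + 2.4(2.5) = 66 − 25.758 + 127.4 + 6 = 173.642.
∂Q_x/∂p = −2·0.318·p = -5.724, so E_p = -5.724·(9/173.642) ≈ -0.297.
|E_p| < 1: demand is inelastic.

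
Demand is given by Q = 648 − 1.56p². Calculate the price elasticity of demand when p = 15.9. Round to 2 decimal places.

-3.11

At p = 15.9, Q = 253.6164.
dQ/dp = −2·1.56·p = −49.608.
Point elasticity E = (dQ/dp)·(p/Q) = -49.608 × 15.9/253.6164 ≈ -3.11.
|E| > 1, so demand is elastic at this price.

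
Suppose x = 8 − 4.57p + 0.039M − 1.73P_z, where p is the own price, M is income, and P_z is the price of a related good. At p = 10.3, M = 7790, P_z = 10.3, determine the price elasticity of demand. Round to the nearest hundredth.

First evaluate x: 8 − 4.57(10.3) + 0.039(7790) − 1.73(10.3) = 8 − 47.071 + 303.81 − 17.819 = 246.92.
∂x/∂p = −4.57, so E_p = (−4.57)·(10.3/246.92) ≈ -0.19.
|E_p| < 1: demand is inelastic.

-0.19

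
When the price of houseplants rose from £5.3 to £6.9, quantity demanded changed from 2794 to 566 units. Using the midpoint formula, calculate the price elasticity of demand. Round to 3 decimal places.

%ΔQ = (566 − 2794)/[(2794 + 566)/2] = -2228/1680 ≈ -1.3262.
%Δp = (6.9 − 5.3)/[(5.3 + 6.9)/2] = 1.6/6.1 ≈ 0.2623.
Arc elasticity E = %ΔQ/%Δp ≈ -1.3262/0.2623 ≈ -5.056.
|E| > 1: demand is elastic over this range.

-5.056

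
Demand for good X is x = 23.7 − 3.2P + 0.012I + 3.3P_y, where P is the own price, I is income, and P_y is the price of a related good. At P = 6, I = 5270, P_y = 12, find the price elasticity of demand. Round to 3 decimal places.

-0.179

First evaluate x: 23.7 − 3.2(6) + 0.012(5270) + 3.3(12) = 23.7 − 19.2 + 63.24 + 39.6 = 107.34.
∂x/∂P = −3.2, so E_p = (−3.2)·(6/107.34) ≈ -0.179.
|E_p| < 1: demand is inelastic.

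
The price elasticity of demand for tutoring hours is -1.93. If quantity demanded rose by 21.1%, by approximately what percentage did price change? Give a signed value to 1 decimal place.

-10.9

%ΔQ ≈ E × %ΔP ⇒ %ΔP = %ΔQ / E = (21.1%)/(-1.93) ≈ -10.9%.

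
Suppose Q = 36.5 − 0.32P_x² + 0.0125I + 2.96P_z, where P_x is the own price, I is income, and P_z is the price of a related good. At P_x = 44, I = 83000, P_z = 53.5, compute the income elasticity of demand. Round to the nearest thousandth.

1.693

Substituting, Q = 36.5 − 0.32(44)² + 0.0125(83000) + 2.96(53.5) = 36.5 − 619.52 + 1037.5 + 158.36 = 612.84.
∂Q/∂I = +0.0125, so E_I = 0.0125·(83000/612.84) ≈ 1.693.
E_I > 1: normal good (luxury).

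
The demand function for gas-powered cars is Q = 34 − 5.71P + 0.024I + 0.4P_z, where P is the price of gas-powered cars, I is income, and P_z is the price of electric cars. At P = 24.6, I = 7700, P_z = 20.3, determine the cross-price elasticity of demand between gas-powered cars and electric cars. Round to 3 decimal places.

Evaluating quantity at (P, I, P_z) gives Q = 34 − 5.71(24.6) + 0.024(7700) + 0.4(20.3) = 34 − 140.466 + 184.8 + 8.12 = 86.454.
∂Q/∂P_z = +0.4, so E_xy = 0.4·(20.3/86.454) ≈ 0.094.
E_xy > 0: the goods are substitutes.

0.094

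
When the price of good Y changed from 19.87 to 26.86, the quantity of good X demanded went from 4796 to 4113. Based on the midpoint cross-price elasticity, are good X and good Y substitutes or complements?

complements

%ΔQ_x = (4113 − 4796)/[(4796+4113)/2] = -683/4454.5 ≈ -0.1533.
%ΔP_y = (26.86 − 19.87)/[(19.87+26.86)/2] ≈ 0.2992.
E_xy = -0.1533/0.2992 ≈ -0.513.
E_xy < 0, so the goods are complements.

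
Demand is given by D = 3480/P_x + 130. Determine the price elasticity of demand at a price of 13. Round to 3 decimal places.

At P_x = 13, D = 397.6923.
dD/dP_x = −3480/P_x² = −20.5917.
Point elasticity E = (dD/dP_x)·(P_x/D) = -20.5917 × 13/397.6923 ≈ -0.673.
|E| < 1, so demand is inelastic at this price.

-0.673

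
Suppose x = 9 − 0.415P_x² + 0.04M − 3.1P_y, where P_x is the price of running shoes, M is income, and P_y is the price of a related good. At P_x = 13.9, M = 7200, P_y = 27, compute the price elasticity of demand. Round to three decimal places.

-1.205

x = 9 − 0.415(13.9)² + 0.04(7200) − 3.1(27) = 9 − 80.1822 + 288 − 83.7 = 133.1179.
∂x/∂P_x = −2·0.415·P_x = -11.537, so E_p = -11.537·(13.9/133.1179) ≈ -1.205.
|E_p| > 1: demand is elastic.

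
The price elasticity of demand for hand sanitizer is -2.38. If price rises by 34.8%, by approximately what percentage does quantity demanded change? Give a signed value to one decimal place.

-82.8

%ΔQ ≈ E × %ΔP = (-2.38) × (34.8%) ≈ -82.8%.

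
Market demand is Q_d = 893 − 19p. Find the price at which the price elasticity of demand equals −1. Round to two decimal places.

23.50

For linear demand Q_d = a − bp, E = −bp/(a − bp). |E| = 1 ⇒ bp = a − bp ⇒ p = a/(2b).
p = 893/(2·19) = 23.50.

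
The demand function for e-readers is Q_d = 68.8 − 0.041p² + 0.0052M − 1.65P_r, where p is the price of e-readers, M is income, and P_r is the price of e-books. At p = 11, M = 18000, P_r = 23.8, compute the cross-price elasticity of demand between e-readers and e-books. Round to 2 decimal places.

-0.33

At the given point, Q_d = 68.8 − 0.041(11)² + 0.0052(18000) − 1.65(23.8) = 68.8 − 4.961 + 93.6 − 39.27 = 118.169.
∂Q_d/∂P_r = −1.65, so E_xy = -1.65·(23.8/118.169) ≈ -0.33.
E_xy < 0: the goods are complements.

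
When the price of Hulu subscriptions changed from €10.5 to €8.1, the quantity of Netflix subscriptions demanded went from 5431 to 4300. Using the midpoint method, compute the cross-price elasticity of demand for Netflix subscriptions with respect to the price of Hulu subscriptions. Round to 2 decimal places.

%ΔQ_x = (4300 − 5431)/[(5431+4300)/2] = -1131/4865.5 ≈ -0.2325.
%ΔP_y = (8.1 − 10.5)/[(10.5+8.1)/2] ≈ -0.2581.
E_xy = -0.2325/-0.2581 ≈ 0.90.
E_xy > 0, so Netflix subscriptions and Hulu subscriptions are substitutes.

0.90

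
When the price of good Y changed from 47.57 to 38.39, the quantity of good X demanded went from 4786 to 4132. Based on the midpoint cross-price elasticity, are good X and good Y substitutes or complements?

%ΔQ_x = (4132 − 4786)/[(4786+4132)/2] = -654/4459 ≈ -0.1467.
%ΔP_y = (38.39 − 47.57)/[(47.57+38.39)/2] ≈ -0.2136.
E_xy = -0.1467/-0.2136 ≈ 0.687.
E_xy > 0, so the goods are substitutes.

substitutes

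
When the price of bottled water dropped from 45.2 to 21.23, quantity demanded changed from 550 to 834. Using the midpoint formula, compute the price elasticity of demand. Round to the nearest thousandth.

%Δq = (834 − 550)/[(550 + 834)/2] = 284/692 ≈ 0.4104.
%Δp = (21.23 − 45.2)/[(45.2 + 21.23)/2] = -23.97/33.215 ≈ -0.7217.
Arc elasticity E = %Δq/%Δp ≈ 0.4104/-0.7217 ≈ -0.569.
|E| < 1: demand is inelastic over this range.

-0.569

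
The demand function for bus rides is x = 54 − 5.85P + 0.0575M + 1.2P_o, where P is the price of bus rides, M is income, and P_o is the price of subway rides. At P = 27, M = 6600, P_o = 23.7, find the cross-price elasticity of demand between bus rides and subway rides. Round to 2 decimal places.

Evaluating quantity at (P, M, P_o) gives x = 54 − 5.85(27) + 0.0575(6600) + 1.2(23.7) = 54 − 157.95 + 379.5 + 28.44 = 303.99.
∂x/∂P_o = +1.2, so E_xy = 1.2·(23.7/303.99) ≈ 0.09.
E_xy > 0: the goods are substitutes.

0.09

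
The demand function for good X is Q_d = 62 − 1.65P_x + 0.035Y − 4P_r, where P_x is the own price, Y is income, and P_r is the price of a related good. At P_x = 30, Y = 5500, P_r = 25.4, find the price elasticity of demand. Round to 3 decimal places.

At the given point, Q_d = 62 − 1.65(30) + 0.035(5500) − 4(25.4) = 62 − 49.5 + 192.5 − 101.6 = 103.4.
∂Q_d/∂P_x = −1.65, so E_p = (−1.65)·(30/103.4) ≈ -0.479.
|E_p| < 1: demand is inelastic.

-0.479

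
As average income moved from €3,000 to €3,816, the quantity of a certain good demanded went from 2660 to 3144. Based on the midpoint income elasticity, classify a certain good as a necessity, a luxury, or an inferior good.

necessity

%ΔQ = (3144 − 2660)/[(2660+3144)/2] = 484/2902 ≈ 0.1668.
%ΔY = (3,816 − 3,000)/[(3,000+3,816)/2] = 816/3408 ≈ 0.2394.
E_I = %ΔQ/%ΔY ≈ 0.697.
E_I ∈ (0,1): normal good (necessity).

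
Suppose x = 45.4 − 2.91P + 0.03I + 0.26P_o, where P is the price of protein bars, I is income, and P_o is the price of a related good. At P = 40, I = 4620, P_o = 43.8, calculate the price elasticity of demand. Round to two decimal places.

Evaluating quantity at (P, I, P_o) gives x = 45.4 − 2.91(40) + 0.03(4620) + 0.26(43.8) = 45.4 − 116.4 + 138.6 + 11.388 = 78.988.
∂x/∂P = −2.91, so E_p = (−2.91)·(40/78.988) ≈ -1.47.
|E_p| > 1: demand is elastic.

-1.47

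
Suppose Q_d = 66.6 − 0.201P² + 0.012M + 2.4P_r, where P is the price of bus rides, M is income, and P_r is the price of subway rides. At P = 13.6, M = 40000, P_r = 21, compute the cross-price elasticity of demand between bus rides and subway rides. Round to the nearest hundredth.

0.09

Evaluating quantity at (P, M, P_r) gives Q_d = 66.6 − 0.201(13.6)² + 0.012(40000) + 2.4(21) = 66.6 − 37.177 + 480 + 50.4 = 559.823.
∂Q_d/∂P_r = +2.4, so E_xy = 2.4·(21/559.823) ≈ 0.09.
E_xy > 0: the goods are substitutes.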